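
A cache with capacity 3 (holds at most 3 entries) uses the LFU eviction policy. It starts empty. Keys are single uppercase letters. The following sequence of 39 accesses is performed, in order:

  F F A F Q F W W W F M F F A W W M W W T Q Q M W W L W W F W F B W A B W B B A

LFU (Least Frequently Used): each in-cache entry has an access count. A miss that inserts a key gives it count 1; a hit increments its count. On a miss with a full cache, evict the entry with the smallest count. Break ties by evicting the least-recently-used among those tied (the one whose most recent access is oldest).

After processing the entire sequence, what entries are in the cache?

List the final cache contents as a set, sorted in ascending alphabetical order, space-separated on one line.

LFU simulation (capacity=3):
  1. access F: MISS. Cache: [F(c=1)]
  2. access F: HIT, count now 2. Cache: [F(c=2)]
  3. access A: MISS. Cache: [A(c=1) F(c=2)]
  4. access F: HIT, count now 3. Cache: [A(c=1) F(c=3)]
  5. access Q: MISS. Cache: [A(c=1) Q(c=1) F(c=3)]
  6. access F: HIT, count now 4. Cache: [A(c=1) Q(c=1) F(c=4)]
  7. access W: MISS, evict A(c=1). Cache: [Q(c=1) W(c=1) F(c=4)]
  8. access W: HIT, count now 2. Cache: [Q(c=1) W(c=2) F(c=4)]
  9. access W: HIT, count now 3. Cache: [Q(c=1) W(c=3) F(c=4)]
  10. access F: HIT, count now 5. Cache: [Q(c=1) W(c=3) F(c=5)]
  11. access M: MISS, evict Q(c=1). Cache: [M(c=1) W(c=3) F(c=5)]
  12. access F: HIT, count now 6. Cache: [M(c=1) W(c=3) F(c=6)]
  13. access F: HIT, count now 7. Cache: [M(c=1) W(c=3) F(c=7)]
  14. access A: MISS, evict M(c=1). Cache: [A(c=1) W(c=3) F(c=7)]
  15. access W: HIT, count now 4. Cache: [A(c=1) W(c=4) F(c=7)]
  16. access W: HIT, count now 5. Cache: [A(c=1) W(c=5) F(c=7)]
  17. access M: MISS, evict A(c=1). Cache: [M(c=1) W(c=5) F(c=7)]
  18. access W: HIT, count now 6. Cache: [M(c=1) W(c=6) F(c=7)]
  19. access W: HIT, count now 7. Cache: [M(c=1) F(c=7) W(c=7)]
  20. access T: MISS, evict M(c=1). Cache: [T(c=1) F(c=7) W(c=7)]
  21. access Q: MISS, evict T(c=1). Cache: [Q(c=1) F(c=7) W(c=7)]
  22. access Q: HIT, count now 2. Cache: [Q(c=2) F(c=7) W(c=7)]
  23. access M: MISS, evict Q(c=2). Cache: [M(c=1) F(c=7) W(c=7)]
  24. access W: HIT, count now 8. Cache: [M(c=1) F(c=7) W(c=8)]
  25. access W: HIT, count now 9. Cache: [M(c=1) F(c=7) W(c=9)]
  26. access L: MISS, evict M(c=1). Cache: [L(c=1) F(c=7) W(c=9)]
  27. access W: HIT, count now 10. Cache: [L(c=1) F(c=7) W(c=10)]
  28. access W: HIT, count now 11. Cache: [L(c=1) F(c=7) W(c=11)]
  29. access F: HIT, count now 8. Cache: [L(c=1) F(c=8) W(c=11)]
  30. access W: HIT, count now 12. Cache: [L(c=1) F(c=8) W(c=12)]
  31. access F: HIT, count now 9. Cache: [L(c=1) F(c=9) W(c=12)]
  32. access B: MISS, evict L(c=1). Cache: [B(c=1) F(c=9) W(c=12)]
  33. access W: HIT, count now 13. Cache: [B(c=1) F(c=9) W(c=13)]
  34. access A: MISS, evict B(c=1). Cache: [A(c=1) F(c=9) W(c=13)]
  35. access B: MISS, evict A(c=1). Cache: [B(c=1) F(c=9) W(c=13)]
  36. access W: HIT, count now 14. Cache: [B(c=1) F(c=9) W(c=14)]
  37. access B: HIT, count now 2. Cache: [B(c=2) F(c=9) W(c=14)]
  38. access B: HIT, count now 3. Cache: [B(c=3) F(c=9) W(c=14)]
  39. access A: MISS, evict B(c=3). Cache: [A(c=1) F(c=9) W(c=14)]
Total: 24 hits, 15 misses, 12 evictions

Answer: A F W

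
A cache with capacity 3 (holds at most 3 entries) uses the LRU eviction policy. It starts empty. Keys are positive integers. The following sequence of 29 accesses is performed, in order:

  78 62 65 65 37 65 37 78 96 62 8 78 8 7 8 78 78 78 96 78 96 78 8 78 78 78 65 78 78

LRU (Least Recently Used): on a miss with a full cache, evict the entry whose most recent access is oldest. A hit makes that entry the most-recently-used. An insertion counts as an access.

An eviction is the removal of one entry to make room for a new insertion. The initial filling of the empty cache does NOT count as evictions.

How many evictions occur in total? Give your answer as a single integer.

Answer: 9

Derivation:
LRU simulation (capacity=3):
  1. access 78: MISS. Cache (LRU->MRU): [78]
  2. access 62: MISS. Cache (LRU->MRU): [78 62]
  3. access 65: MISS. Cache (LRU->MRU): [78 62 65]
  4. access 65: HIT. Cache (LRU->MRU): [78 62 65]
  5. access 37: MISS, evict 78. Cache (LRU->MRU): [62 65 37]
  6. access 65: HIT. Cache (LRU->MRU): [62 37 65]
  7. access 37: HIT. Cache (LRU->MRU): [62 65 37]
  8. access 78: MISS, evict 62. Cache (LRU->MRU): [65 37 78]
  9. access 96: MISS, evict 65. Cache (LRU->MRU): [37 78 96]
  10. access 62: MISS, evict 37. Cache (LRU->MRU): [78 96 62]
  11. access 8: MISS, evict 78. Cache (LRU->MRU): [96 62 8]
  12. access 78: MISS, evict 96. Cache (LRU->MRU): [62 8 78]
  13. access 8: HIT. Cache (LRU->MRU): [62 78 8]
  14. access 7: MISS, evict 62. Cache (LRU->MRU): [78 8 7]
  15. access 8: HIT. Cache (LRU->MRU): [78 7 8]
  16. access 78: HIT. Cache (LRU->MRU): [7 8 78]
  17. access 78: HIT. Cache (LRU->MRU): [7 8 78]
  18. access 78: HIT. Cache (LRU->MRU): [7 8 78]
  19. access 96: MISS, evict 7. Cache (LRU->MRU): [8 78 96]
  20. access 78: HIT. Cache (LRU->MRU): [8 96 78]
  21. access 96: HIT. Cache (LRU->MRU): [8 78 96]
  22. access 78: HIT. Cache (LRU->MRU): [8 96 78]
  23. access 8: HIT. Cache (LRU->MRU): [96 78 8]
  24. access 78: HIT. Cache (LRU->MRU): [96 8 78]
  25. access 78: HIT. Cache (LRU->MRU): [96 8 78]
  26. access 78: HIT. Cache (LRU->MRU): [96 8 78]
  27. access 65: MISS, evict 96. Cache (LRU->MRU): [8 78 65]
  28. access 78: HIT. Cache (LRU->MRU): [8 65 78]
  29. access 78: HIT. Cache (LRU->MRU): [8 65 78]
Total: 17 hits, 12 misses, 9 evictions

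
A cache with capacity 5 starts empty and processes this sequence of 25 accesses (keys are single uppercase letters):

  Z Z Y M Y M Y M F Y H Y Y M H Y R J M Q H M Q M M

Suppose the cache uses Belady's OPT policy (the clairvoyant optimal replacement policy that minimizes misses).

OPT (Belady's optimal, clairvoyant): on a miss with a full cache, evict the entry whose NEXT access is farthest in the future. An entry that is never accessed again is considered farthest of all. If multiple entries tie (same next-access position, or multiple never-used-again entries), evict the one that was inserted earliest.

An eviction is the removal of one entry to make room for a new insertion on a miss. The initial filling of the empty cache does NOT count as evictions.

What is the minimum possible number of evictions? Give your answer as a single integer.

Answer: 3

Derivation:
OPT (Belady) simulation (capacity=5):
  1. access Z: MISS. Cache: [Z]
  2. access Z: HIT. Next use of Z: never. Cache: [Z]
  3. access Y: MISS. Cache: [Z Y]
  4. access M: MISS. Cache: [Z Y M]
  5. access Y: HIT. Next use of Y: step 7. Cache: [Z Y M]
  6. access M: HIT. Next use of M: step 8. Cache: [Z Y M]
  7. access Y: HIT. Next use of Y: step 10. Cache: [Z Y M]
  8. access M: HIT. Next use of M: step 14. Cache: [Z Y M]
  9. access F: MISS. Cache: [Z Y M F]
  10. access Y: HIT. Next use of Y: step 12. Cache: [Z Y M F]
  11. access H: MISS. Cache: [Z Y M F H]
  12. access Y: HIT. Next use of Y: step 13. Cache: [Z Y M F H]
  13. access Y: HIT. Next use of Y: step 16. Cache: [Z Y M F H]
  14. access M: HIT. Next use of M: step 19. Cache: [Z Y M F H]
  15. access H: HIT. Next use of H: step 21. Cache: [Z Y M F H]
  16. access Y: HIT. Next use of Y: never. Cache: [Z Y M F H]
  17. access R: MISS, evict Z (next use: never). Cache: [Y M F H R]
  18. access J: MISS, evict Y (next use: never). Cache: [M F H R J]
  19. access M: HIT. Next use of M: step 22. Cache: [M F H R J]
  20. access Q: MISS, evict F (next use: never). Cache: [M H R J Q]
  21. access H: HIT. Next use of H: never. Cache: [M H R J Q]
  22. access M: HIT. Next use of M: step 24. Cache: [M H R J Q]
  23. access Q: HIT. Next use of Q: never. Cache: [M H R J Q]
  24. access M: HIT. Next use of M: step 25. Cache: [M H R J Q]
  25. access M: HIT. Next use of M: never. Cache: [M H R J Q]
Total: 17 hits, 8 misses, 3 evictions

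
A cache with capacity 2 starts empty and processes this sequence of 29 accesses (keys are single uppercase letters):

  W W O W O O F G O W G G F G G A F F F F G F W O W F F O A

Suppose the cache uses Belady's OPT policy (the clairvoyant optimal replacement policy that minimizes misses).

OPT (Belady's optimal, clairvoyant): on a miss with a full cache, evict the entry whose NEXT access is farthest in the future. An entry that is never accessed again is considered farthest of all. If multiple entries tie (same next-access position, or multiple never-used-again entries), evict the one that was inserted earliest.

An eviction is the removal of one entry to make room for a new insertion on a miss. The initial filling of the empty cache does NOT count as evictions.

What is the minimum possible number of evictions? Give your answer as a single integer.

Answer: 10

Derivation:
OPT (Belady) simulation (capacity=2):
  1. access W: MISS. Cache: [W]
  2. access W: HIT. Next use of W: step 4. Cache: [W]
  3. access O: MISS. Cache: [W O]
  4. access W: HIT. Next use of W: step 10. Cache: [W O]
  5. access O: HIT. Next use of O: step 6. Cache: [W O]
  6. access O: HIT. Next use of O: step 9. Cache: [W O]
  7. access F: MISS, evict W (next use: step 10). Cache: [O F]
  8. access G: MISS, evict F (next use: step 13). Cache: [O G]
  9. access O: HIT. Next use of O: step 24. Cache: [O G]
  10. access W: MISS, evict O (next use: step 24). Cache: [G W]
  11. access G: HIT. Next use of G: step 12. Cache: [G W]
  12. access G: HIT. Next use of G: step 14. Cache: [G W]
  13. access F: MISS, evict W (next use: step 23). Cache: [G F]
  14. access G: HIT. Next use of G: step 15. Cache: [G F]
  15. access G: HIT. Next use of G: step 21. Cache: [G F]
  16. access A: MISS, evict G (next use: step 21). Cache: [F A]
  17. access F: HIT. Next use of F: step 18. Cache: [F A]
  18. access F: HIT. Next use of F: step 19. Cache: [F A]
  19. access F: HIT. Next use of F: step 20. Cache: [F A]
  20. access F: HIT. Next use of F: step 22. Cache: [F A]
  21. access G: MISS, evict A (next use: step 29). Cache: [F G]
  22. access F: HIT. Next use of F: step 26. Cache: [F G]
  23. access W: MISS, evict G (next use: never). Cache: [F W]
  24. access O: MISS, evict F (next use: step 26). Cache: [W O]
  25. access W: HIT. Next use of W: never. Cache: [W O]
  26. access F: MISS, evict W (next use: never). Cache: [O F]
  27. access F: HIT. Next use of F: never. Cache: [O F]
  28. access O: HIT. Next use of O: never. Cache: [O F]
  29. access A: MISS, evict O (next use: never). Cache: [F A]
Total: 17 hits, 12 misses, 10 evictions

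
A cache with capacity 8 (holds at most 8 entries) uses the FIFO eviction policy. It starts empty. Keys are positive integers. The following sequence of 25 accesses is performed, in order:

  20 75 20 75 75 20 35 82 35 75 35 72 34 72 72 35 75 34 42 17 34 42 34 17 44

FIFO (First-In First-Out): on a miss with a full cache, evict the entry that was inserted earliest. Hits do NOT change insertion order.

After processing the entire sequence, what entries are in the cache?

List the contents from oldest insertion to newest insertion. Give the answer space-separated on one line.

FIFO simulation (capacity=8):
  1. access 20: MISS. Cache (old->new): [20]
  2. access 75: MISS. Cache (old->new): [20 75]
  3. access 20: HIT. Cache (old->new): [20 75]
  4. access 75: HIT. Cache (old->new): [20 75]
  5. access 75: HIT. Cache (old->new): [20 75]
  6. access 20: HIT. Cache (old->new): [20 75]
  7. access 35: MISS. Cache (old->new): [20 75 35]
  8. access 82: MISS. Cache (old->new): [20 75 35 82]
  9. access 35: HIT. Cache (old->new): [20 75 35 82]
  10. access 75: HIT. Cache (old->new): [20 75 35 82]
  11. access 35: HIT. Cache (old->new): [20 75 35 82]
  12. access 72: MISS. Cache (old->new): [20 75 35 82 72]
  13. access 34: MISS. Cache (old->new): [20 75 35 82 72 34]
  14. access 72: HIT. Cache (old->new): [20 75 35 82 72 34]
  15. access 72: HIT. Cache (old->new): [20 75 35 82 72 34]
  16. access 35: HIT. Cache (old->new): [20 75 35 82 72 34]
  17. access 75: HIT. Cache (old->new): [20 75 35 82 72 34]
  18. access 34: HIT. Cache (old->new): [20 75 35 82 72 34]
  19. access 42: MISS. Cache (old->new): [20 75 35 82 72 34 42]
  20. access 17: MISS. Cache (old->new): [20 75 35 82 72 34 42 17]
  21. access 34: HIT. Cache (old->new): [20 75 35 82 72 34 42 17]
  22. access 42: HIT. Cache (old->new): [20 75 35 82 72 34 42 17]
  23. access 34: HIT. Cache (old->new): [20 75 35 82 72 34 42 17]
  24. access 17: HIT. Cache (old->new): [20 75 35 82 72 34 42 17]
  25. access 44: MISS, evict 20. Cache (old->new): [75 35 82 72 34 42 17 44]
Total: 16 hits, 9 misses, 1 evictions

Answer: 75 35 82 72 34 42 17 44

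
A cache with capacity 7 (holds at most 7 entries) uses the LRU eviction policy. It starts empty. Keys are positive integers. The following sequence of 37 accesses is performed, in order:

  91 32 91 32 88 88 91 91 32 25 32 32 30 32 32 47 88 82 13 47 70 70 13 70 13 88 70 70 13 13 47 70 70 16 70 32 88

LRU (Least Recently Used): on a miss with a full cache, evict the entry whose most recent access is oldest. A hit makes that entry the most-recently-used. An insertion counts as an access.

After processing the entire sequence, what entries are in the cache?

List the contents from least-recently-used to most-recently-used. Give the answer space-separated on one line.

LRU simulation (capacity=7):
  1. access 91: MISS. Cache (LRU->MRU): [91]
  2. access 32: MISS. Cache (LRU->MRU): [91 32]
  3. access 91: HIT. Cache (LRU->MRU): [32 91]
  4. access 32: HIT. Cache (LRU->MRU): [91 32]
  5. access 88: MISS. Cache (LRU->MRU): [91 32 88]
  6. access 88: HIT. Cache (LRU->MRU): [91 32 88]
  7. access 91: HIT. Cache (LRU->MRU): [32 88 91]
  8. access 91: HIT. Cache (LRU->MRU): [32 88 91]
  9. access 32: HIT. Cache (LRU->MRU): [88 91 32]
  10. access 25: MISS. Cache (LRU->MRU): [88 91 32 25]
  11. access 32: HIT. Cache (LRU->MRU): [88 91 25 32]
  12. access 32: HIT. Cache (LRU->MRU): [88 91 25 32]
  13. access 30: MISS. Cache (LRU->MRU): [88 91 25 32 30]
  14. access 32: HIT. Cache (LRU->MRU): [88 91 25 30 32]
  15. access 32: HIT. Cache (LRU->MRU): [88 91 25 30 32]
  16. access 47: MISS. Cache (LRU->MRU): [88 91 25 30 32 47]
  17. access 88: HIT. Cache (LRU->MRU): [91 25 30 32 47 88]
  18. access 82: MISS. Cache (LRU->MRU): [91 25 30 32 47 88 82]
  19. access 13: MISS, evict 91. Cache (LRU->MRU): [25 30 32 47 88 82 13]
  20. access 47: HIT. Cache (LRU->MRU): [25 30 32 88 82 13 47]
  21. access 70: MISS, evict 25. Cache (LRU->MRU): [30 32 88 82 13 47 70]
  22. access 70: HIT. Cache (LRU->MRU): [30 32 88 82 13 47 70]
  23. access 13: HIT. Cache (LRU->MRU): [30 32 88 82 47 70 13]
  24. access 70: HIT. Cache (LRU->MRU): [30 32 88 82 47 13 70]
  25. access 13: HIT. Cache (LRU->MRU): [30 32 88 82 47 70 13]
  26. access 88: HIT. Cache (LRU->MRU): [30 32 82 47 70 13 88]
  27. access 70: HIT. Cache (LRU->MRU): [30 32 82 47 13 88 70]
  28. access 70: HIT. Cache (LRU->MRU): [30 32 82 47 13 88 70]
  29. access 13: HIT. Cache (LRU->MRU): [30 32 82 47 88 70 13]
  30. access 13: HIT. Cache (LRU->MRU): [30 32 82 47 88 70 13]
  31. access 47: HIT. Cache (LRU->MRU): [30 32 82 88 70 13 47]
  32. access 70: HIT. Cache (LRU->MRU): [30 32 82 88 13 47 70]
  33. access 70: HIT. Cache (LRU->MRU): [30 32 82 88 13 47 70]
  34. access 16: MISS, evict 30. Cache (LRU->MRU): [32 82 88 13 47 70 16]
  35. access 70: HIT. Cache (LRU->MRU): [32 82 88 13 47 16 70]
  36. access 32: HIT. Cache (LRU->MRU): [82 88 13 47 16 70 32]
  37. access 88: HIT. Cache (LRU->MRU): [82 13 47 16 70 32 88]
Total: 27 hits, 10 misses, 3 evictions

Answer: 82 13 47 16 70 32 88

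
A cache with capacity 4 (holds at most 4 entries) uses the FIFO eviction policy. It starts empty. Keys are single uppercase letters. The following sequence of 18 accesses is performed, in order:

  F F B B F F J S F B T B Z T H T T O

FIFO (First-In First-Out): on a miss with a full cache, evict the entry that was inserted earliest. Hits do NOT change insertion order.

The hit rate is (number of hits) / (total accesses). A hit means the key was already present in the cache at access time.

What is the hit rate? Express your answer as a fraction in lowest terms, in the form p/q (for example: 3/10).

FIFO simulation (capacity=4):
  1. access F: MISS. Cache (old->new): [F]
  2. access F: HIT. Cache (old->new): [F]
  3. access B: MISS. Cache (old->new): [F B]
  4. access B: HIT. Cache (old->new): [F B]
  5. access F: HIT. Cache (old->new): [F B]
  6. access F: HIT. Cache (old->new): [F B]
  7. access J: MISS. Cache (old->new): [F B J]
  8. access S: MISS. Cache (old->new): [F B J S]
  9. access F: HIT. Cache (old->new): [F B J S]
  10. access B: HIT. Cache (old->new): [F B J S]
  11. access T: MISS, evict F. Cache (old->new): [B J S T]
  12. access B: HIT. Cache (old->new): [B J S T]
  13. access Z: MISS, evict B. Cache (old->new): [J S T Z]
  14. access T: HIT. Cache (old->new): [J S T Z]
  15. access H: MISS, evict J. Cache (old->new): [S T Z H]
  16. access T: HIT. Cache (old->new): [S T Z H]
  17. access T: HIT. Cache (old->new): [S T Z H]
  18. access O: MISS, evict S. Cache (old->new): [T Z H O]
Total: 10 hits, 8 misses, 4 evictions

Hit rate = 10/18 = 5/9

Answer: 5/9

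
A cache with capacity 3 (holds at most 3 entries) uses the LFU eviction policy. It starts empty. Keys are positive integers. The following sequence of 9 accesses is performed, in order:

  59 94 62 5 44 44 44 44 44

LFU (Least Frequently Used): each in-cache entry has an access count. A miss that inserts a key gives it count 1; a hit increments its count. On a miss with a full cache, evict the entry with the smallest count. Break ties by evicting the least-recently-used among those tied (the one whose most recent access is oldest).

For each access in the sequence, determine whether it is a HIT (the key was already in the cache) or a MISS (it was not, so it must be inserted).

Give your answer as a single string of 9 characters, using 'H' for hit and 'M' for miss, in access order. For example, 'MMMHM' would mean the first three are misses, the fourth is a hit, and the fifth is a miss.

LFU simulation (capacity=3):
  1. access 59: MISS. Cache: [59(c=1)]
  2. access 94: MISS. Cache: [59(c=1) 94(c=1)]
  3. access 62: MISS. Cache: [59(c=1) 94(c=1) 62(c=1)]
  4. access 5: MISS, evict 59(c=1). Cache: [94(c=1) 62(c=1) 5(c=1)]
  5. access 44: MISS, evict 94(c=1). Cache: [62(c=1) 5(c=1) 44(c=1)]
  6. access 44: HIT, count now 2. Cache: [62(c=1) 5(c=1) 44(c=2)]
  7. access 44: HIT, count now 3. Cache: [62(c=1) 5(c=1) 44(c=3)]
  8. access 44: HIT, count now 4. Cache: [62(c=1) 5(c=1) 44(c=4)]
  9. access 44: HIT, count now 5. Cache: [62(c=1) 5(c=1) 44(c=5)]
Total: 4 hits, 5 misses, 2 evictions

Answer: MMMMMHHHH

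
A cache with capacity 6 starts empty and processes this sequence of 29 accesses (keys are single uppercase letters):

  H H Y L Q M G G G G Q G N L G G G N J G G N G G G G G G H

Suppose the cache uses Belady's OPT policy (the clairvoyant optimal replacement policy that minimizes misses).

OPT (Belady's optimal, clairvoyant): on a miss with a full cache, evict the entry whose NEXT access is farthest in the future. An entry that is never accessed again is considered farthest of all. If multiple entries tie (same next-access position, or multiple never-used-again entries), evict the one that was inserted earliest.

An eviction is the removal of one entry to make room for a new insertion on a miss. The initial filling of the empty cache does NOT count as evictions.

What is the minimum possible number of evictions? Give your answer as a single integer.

OPT (Belady) simulation (capacity=6):
  1. access H: MISS. Cache: [H]
  2. access H: HIT. Next use of H: step 29. Cache: [H]
  3. access Y: MISS. Cache: [H Y]
  4. access L: MISS. Cache: [H Y L]
  5. access Q: MISS. Cache: [H Y L Q]
  6. access M: MISS. Cache: [H Y L Q M]
  7. access G: MISS. Cache: [H Y L Q M G]
  8. access G: HIT. Next use of G: step 9. Cache: [H Y L Q M G]
  9. access G: HIT. Next use of G: step 10. Cache: [H Y L Q M G]
  10. access G: HIT. Next use of G: step 12. Cache: [H Y L Q M G]
  11. access Q: HIT. Next use of Q: never. Cache: [H Y L Q M G]
  12. access G: HIT. Next use of G: step 15. Cache: [H Y L Q M G]
  13. access N: MISS, evict Y (next use: never). Cache: [H L Q M G N]
  14. access L: HIT. Next use of L: never. Cache: [H L Q M G N]
  15. access G: HIT. Next use of G: step 16. Cache: [H L Q M G N]
  16. access G: HIT. Next use of G: step 17. Cache: [H L Q M G N]
  17. access G: HIT. Next use of G: step 20. Cache: [H L Q M G N]
  18. access N: HIT. Next use of N: step 22. Cache: [H L Q M G N]
  19. access J: MISS, evict L (next use: never). Cache: [H Q M G N J]
  20. access G: HIT. Next use of G: step 21. Cache: [H Q M G N J]
  21. access G: HIT. Next use of G: step 23. Cache: [H Q M G N J]
  22. access N: HIT. Next use of N: never. Cache: [H Q M G N J]
  23. access G: HIT. Next use of G: step 24. Cache: [H Q M G N J]
  24. access G: HIT. Next use of G: step 25. Cache: [H Q M G N J]
  25. access G: HIT. Next use of G: step 26. Cache: [H Q M G N J]
  26. access G: HIT. Next use of G: step 27. Cache: [H Q M G N J]
  27. access G: HIT. Next use of G: step 28. Cache: [H Q M G N J]
  28. access G: HIT. Next use of G: never. Cache: [H Q M G N J]
  29. access H: HIT. Next use of H: never. Cache: [H Q M G N J]
Total: 21 hits, 8 misses, 2 evictions

Answer: 2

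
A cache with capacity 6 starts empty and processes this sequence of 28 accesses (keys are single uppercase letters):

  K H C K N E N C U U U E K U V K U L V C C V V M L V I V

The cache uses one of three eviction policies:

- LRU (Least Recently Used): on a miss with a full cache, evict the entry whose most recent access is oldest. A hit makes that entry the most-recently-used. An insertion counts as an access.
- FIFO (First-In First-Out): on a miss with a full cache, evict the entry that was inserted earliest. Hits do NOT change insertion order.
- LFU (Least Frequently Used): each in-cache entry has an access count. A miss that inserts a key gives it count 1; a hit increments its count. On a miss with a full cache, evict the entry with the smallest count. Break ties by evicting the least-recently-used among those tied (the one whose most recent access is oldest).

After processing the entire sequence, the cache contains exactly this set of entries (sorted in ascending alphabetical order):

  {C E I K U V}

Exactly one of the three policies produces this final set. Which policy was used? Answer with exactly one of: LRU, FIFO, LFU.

Answer: LFU

Derivation:
Simulating under each policy and comparing final sets:
  LRU: final set = {C I L M U V} -> differs
  FIFO: final set = {C I K L M V} -> differs
  LFU: final set = {C E I K U V} -> MATCHES target
Only LFU produces the target set.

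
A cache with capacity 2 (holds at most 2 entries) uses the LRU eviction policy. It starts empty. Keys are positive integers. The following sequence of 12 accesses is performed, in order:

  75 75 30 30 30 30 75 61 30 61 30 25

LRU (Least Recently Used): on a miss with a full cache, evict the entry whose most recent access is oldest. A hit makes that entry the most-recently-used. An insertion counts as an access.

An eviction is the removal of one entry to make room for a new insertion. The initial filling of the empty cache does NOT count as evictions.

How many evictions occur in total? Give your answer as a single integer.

Answer: 3

Derivation:
LRU simulation (capacity=2):
  1. access 75: MISS. Cache (LRU->MRU): [75]
  2. access 75: HIT. Cache (LRU->MRU): [75]
  3. access 30: MISS. Cache (LRU->MRU): [75 30]
  4. access 30: HIT. Cache (LRU->MRU): [75 30]
  5. access 30: HIT. Cache (LRU->MRU): [75 30]
  6. access 30: HIT. Cache (LRU->MRU): [75 30]
  7. access 75: HIT. Cache (LRU->MRU): [30 75]
  8. access 61: MISS, evict 30. Cache (LRU->MRU): [75 61]
  9. access 30: MISS, evict 75. Cache (LRU->MRU): [61 30]
  10. access 61: HIT. Cache (LRU->MRU): [30 61]
  11. access 30: HIT. Cache (LRU->MRU): [61 30]
  12. access 25: MISS, evict 61. Cache (LRU->MRU): [30 25]
Total: 7 hits, 5 misses, 3 evictions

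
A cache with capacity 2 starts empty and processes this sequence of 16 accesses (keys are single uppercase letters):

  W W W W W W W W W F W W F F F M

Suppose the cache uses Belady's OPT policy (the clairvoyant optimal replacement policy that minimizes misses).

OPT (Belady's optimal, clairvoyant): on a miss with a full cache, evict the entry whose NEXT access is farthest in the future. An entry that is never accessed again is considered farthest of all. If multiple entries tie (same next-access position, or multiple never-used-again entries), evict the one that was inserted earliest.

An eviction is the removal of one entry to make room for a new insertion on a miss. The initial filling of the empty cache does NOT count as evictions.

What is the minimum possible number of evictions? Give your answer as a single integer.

Answer: 1

Derivation:
OPT (Belady) simulation (capacity=2):
  1. access W: MISS. Cache: [W]
  2. access W: HIT. Next use of W: step 3. Cache: [W]
  3. access W: HIT. Next use of W: step 4. Cache: [W]
  4. access W: HIT. Next use of W: step 5. Cache: [W]
  5. access W: HIT. Next use of W: step 6. Cache: [W]
  6. access W: HIT. Next use of W: step 7. Cache: [W]
  7. access W: HIT. Next use of W: step 8. Cache: [W]
  8. access W: HIT. Next use of W: step 9. Cache: [W]
  9. access W: HIT. Next use of W: step 11. Cache: [W]
  10. access F: MISS. Cache: [W F]
  11. access W: HIT. Next use of W: step 12. Cache: [W F]
  12. access W: HIT. Next use of W: never. Cache: [W F]
  13. access F: HIT. Next use of F: step 14. Cache: [W F]
  14. access F: HIT. Next use of F: step 15. Cache: [W F]
  15. access F: HIT. Next use of F: never. Cache: [W F]
  16. access M: MISS, evict W (next use: never). Cache: [F M]
Total: 13 hits, 3 misses, 1 evictions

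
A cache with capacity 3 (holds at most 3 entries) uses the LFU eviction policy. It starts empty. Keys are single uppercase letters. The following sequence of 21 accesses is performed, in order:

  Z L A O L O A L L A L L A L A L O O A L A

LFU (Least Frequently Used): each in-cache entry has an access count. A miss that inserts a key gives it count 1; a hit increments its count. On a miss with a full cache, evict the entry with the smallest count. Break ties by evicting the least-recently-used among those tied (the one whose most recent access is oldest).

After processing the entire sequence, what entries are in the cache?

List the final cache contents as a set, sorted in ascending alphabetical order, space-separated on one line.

Answer: A L O

Derivation:
LFU simulation (capacity=3):
  1. access Z: MISS. Cache: [Z(c=1)]
  2. access L: MISS. Cache: [Z(c=1) L(c=1)]
  3. access A: MISS. Cache: [Z(c=1) L(c=1) A(c=1)]
  4. access O: MISS, evict Z(c=1). Cache: [L(c=1) A(c=1) O(c=1)]
  5. access L: HIT, count now 2. Cache: [A(c=1) O(c=1) L(c=2)]
  6. access O: HIT, count now 2. Cache: [A(c=1) L(c=2) O(c=2)]
  7. access A: HIT, count now 2. Cache: [L(c=2) O(c=2) A(c=2)]
  8. access L: HIT, count now 3. Cache: [O(c=2) A(c=2) L(c=3)]
  9. access L: HIT, count now 4. Cache: [O(c=2) A(c=2) L(c=4)]
  10. access A: HIT, count now 3. Cache: [O(c=2) A(c=3) L(c=4)]
  11. access L: HIT, count now 5. Cache: [O(c=2) A(c=3) L(c=5)]
  12. access L: HIT, count now 6. Cache: [O(c=2) A(c=3) L(c=6)]
  13. access A: HIT, count now 4. Cache: [O(c=2) A(c=4) L(c=6)]
  14. access L: HIT, count now 7. Cache: [O(c=2) A(c=4) L(c=7)]
  15. access A: HIT, count now 5. Cache: [O(c=2) A(c=5) L(c=7)]
  16. access L: HIT, count now 8. Cache: [O(c=2) A(c=5) L(c=8)]
  17. access O: HIT, count now 3. Cache: [O(c=3) A(c=5) L(c=8)]
  18. access O: HIT, count now 4. Cache: [O(c=4) A(c=5) L(c=8)]
  19. access A: HIT, count now 6. Cache: [O(c=4) A(c=6) L(c=8)]
  20. access L: HIT, count now 9. Cache: [O(c=4) A(c=6) L(c=9)]
  21. access A: HIT, count now 7. Cache: [O(c=4) A(c=7) L(c=9)]
Total: 17 hits, 4 misses, 1 evictions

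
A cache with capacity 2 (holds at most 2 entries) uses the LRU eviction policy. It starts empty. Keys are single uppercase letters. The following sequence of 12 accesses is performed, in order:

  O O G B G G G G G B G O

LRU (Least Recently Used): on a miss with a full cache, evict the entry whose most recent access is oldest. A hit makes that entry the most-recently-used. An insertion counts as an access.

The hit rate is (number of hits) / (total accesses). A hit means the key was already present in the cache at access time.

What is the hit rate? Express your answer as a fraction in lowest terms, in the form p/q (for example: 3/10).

Answer: 2/3

Derivation:
LRU simulation (capacity=2):
  1. access O: MISS. Cache (LRU->MRU): [O]
  2. access O: HIT. Cache (LRU->MRU): [O]
  3. access G: MISS. Cache (LRU->MRU): [O G]
  4. access B: MISS, evict O. Cache (LRU->MRU): [G B]
  5. access G: HIT. Cache (LRU->MRU): [B G]
  6. access G: HIT. Cache (LRU->MRU): [B G]
  7. access G: HIT. Cache (LRU->MRU): [B G]
  8. access G: HIT. Cache (LRU->MRU): [B G]
  9. access G: HIT. Cache (LRU->MRU): [B G]
  10. access B: HIT. Cache (LRU->MRU): [G B]
  11. access G: HIT. Cache (LRU->MRU): [B G]
  12. access O: MISS, evict B. Cache (LRU->MRU): [G O]
Total: 8 hits, 4 misses, 2 evictions

Hit rate = 8/12 = 2/3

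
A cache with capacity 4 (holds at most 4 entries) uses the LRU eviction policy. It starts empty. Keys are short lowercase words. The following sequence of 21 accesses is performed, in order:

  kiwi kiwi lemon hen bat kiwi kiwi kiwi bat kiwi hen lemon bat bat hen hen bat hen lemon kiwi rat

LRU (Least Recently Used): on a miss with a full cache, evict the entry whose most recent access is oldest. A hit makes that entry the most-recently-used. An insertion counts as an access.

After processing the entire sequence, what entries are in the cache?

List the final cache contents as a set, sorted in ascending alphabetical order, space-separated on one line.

LRU simulation (capacity=4):
  1. access kiwi: MISS. Cache (LRU->MRU): [kiwi]
  2. access kiwi: HIT. Cache (LRU->MRU): [kiwi]
  3. access lemon: MISS. Cache (LRU->MRU): [kiwi lemon]
  4. access hen: MISS. Cache (LRU->MRU): [kiwi lemon hen]
  5. access bat: MISS. Cache (LRU->MRU): [kiwi lemon hen bat]
  6. access kiwi: HIT. Cache (LRU->MRU): [lemon hen bat kiwi]
  7. access kiwi: HIT. Cache (LRU->MRU): [lemon hen bat kiwi]
  8. access kiwi: HIT. Cache (LRU->MRU): [lemon hen bat kiwi]
  9. access bat: HIT. Cache (LRU->MRU): [lemon hen kiwi bat]
  10. access kiwi: HIT. Cache (LRU->MRU): [lemon hen bat kiwi]
  11. access hen: HIT. Cache (LRU->MRU): [lemon bat kiwi hen]
  12. access lemon: HIT. Cache (LRU->MRU): [bat kiwi hen lemon]
  13. access bat: HIT. Cache (LRU->MRU): [kiwi hen lemon bat]
  14. access bat: HIT. Cache (LRU->MRU): [kiwi hen lemon bat]
  15. access hen: HIT. Cache (LRU->MRU): [kiwi lemon bat hen]
  16. access hen: HIT. Cache (LRU->MRU): [kiwi lemon bat hen]
  17. access bat: HIT. Cache (LRU->MRU): [kiwi lemon hen bat]
  18. access hen: HIT. Cache (LRU->MRU): [kiwi lemon bat hen]
  19. access lemon: HIT. Cache (LRU->MRU): [kiwi bat hen lemon]
  20. access kiwi: HIT. Cache (LRU->MRU): [bat hen lemon kiwi]
  21. access rat: MISS, evict bat. Cache (LRU->MRU): [hen lemon kiwi rat]
Total: 16 hits, 5 misses, 1 evictions

Answer: hen kiwi lemon rat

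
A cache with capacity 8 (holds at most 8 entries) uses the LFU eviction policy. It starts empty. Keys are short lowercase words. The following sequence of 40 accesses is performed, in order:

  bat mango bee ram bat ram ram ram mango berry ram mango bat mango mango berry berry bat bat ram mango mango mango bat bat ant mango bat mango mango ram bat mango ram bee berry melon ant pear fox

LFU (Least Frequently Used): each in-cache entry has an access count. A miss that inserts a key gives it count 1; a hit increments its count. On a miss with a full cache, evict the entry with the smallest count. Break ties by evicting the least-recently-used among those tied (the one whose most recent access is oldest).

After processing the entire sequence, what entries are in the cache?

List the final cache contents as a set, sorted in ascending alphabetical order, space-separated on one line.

Answer: ant bat bee berry fox mango pear ram

Derivation:
LFU simulation (capacity=8):
  1. access bat: MISS. Cache: [bat(c=1)]
  2. access mango: MISS. Cache: [bat(c=1) mango(c=1)]
  3. access bee: MISS. Cache: [bat(c=1) mango(c=1) bee(c=1)]
  4. access ram: MISS. Cache: [bat(c=1) mango(c=1) bee(c=1) ram(c=1)]
  5. access bat: HIT, count now 2. Cache: [mango(c=1) bee(c=1) ram(c=1) bat(c=2)]
  6. access ram: HIT, count now 2. Cache: [mango(c=1) bee(c=1) bat(c=2) ram(c=2)]
  7. access ram: HIT, count now 3. Cache: [mango(c=1) bee(c=1) bat(c=2) ram(c=3)]
  8. access ram: HIT, count now 4. Cache: [mango(c=1) bee(c=1) bat(c=2) ram(c=4)]
  9. access mango: HIT, count now 2. Cache: [bee(c=1) bat(c=2) mango(c=2) ram(c=4)]
  10. access berry: MISS. Cache: [bee(c=1) berry(c=1) bat(c=2) mango(c=2) ram(c=4)]
  11. access ram: HIT, count now 5. Cache: [bee(c=1) berry(c=1) bat(c=2) mango(c=2) ram(c=5)]
  12. access mango: HIT, count now 3. Cache: [bee(c=1) berry(c=1) bat(c=2) mango(c=3) ram(c=5)]
  13. access bat: HIT, count now 3. Cache: [bee(c=1) berry(c=1) mango(c=3) bat(c=3) ram(c=5)]
  14. access mango: HIT, count now 4. Cache: [bee(c=1) berry(c=1) bat(c=3) mango(c=4) ram(c=5)]
  15. access mango: HIT, count now 5. Cache: [bee(c=1) berry(c=1) bat(c=3) ram(c=5) mango(c=5)]
  16. access berry: HIT, count now 2. Cache: [bee(c=1) berry(c=2) bat(c=3) ram(c=5) mango(c=5)]
  17. access berry: HIT, count now 3. Cache: [bee(c=1) bat(c=3) berry(c=3) ram(c=5) mango(c=5)]
  18. access bat: HIT, count now 4. Cache: [bee(c=1) berry(c=3) bat(c=4) ram(c=5) mango(c=5)]
  19. access bat: HIT, count now 5. Cache: [bee(c=1) berry(c=3) ram(c=5) mango(c=5) bat(c=5)]
  20. access ram: HIT, count now 6. Cache: [bee(c=1) berry(c=3) mango(c=5) bat(c=5) ram(c=6)]
  21. access mango: HIT, count now 6. Cache: [bee(c=1) berry(c=3) bat(c=5) ram(c=6) mango(c=6)]
  22. access mango: HIT, count now 7. Cache: [bee(c=1) berry(c=3) bat(c=5) ram(c=6) mango(c=7)]
  23. access mango: HIT, count now 8. Cache: [bee(c=1) berry(c=3) bat(c=5) ram(c=6) mango(c=8)]
  24. access bat: HIT, count now 6. Cache: [bee(c=1) berry(c=3) ram(c=6) bat(c=6) mango(c=8)]
  25. access bat: HIT, count now 7. Cache: [bee(c=1) berry(c=3) ram(c=6) bat(c=7) mango(c=8)]
  26. access ant: MISS. Cache: [bee(c=1) ant(c=1) berry(c=3) ram(c=6) bat(c=7) mango(c=8)]
  27. access mango: HIT, count now 9. Cache: [bee(c=1) ant(c=1) berry(c=3) ram(c=6) bat(c=7) mango(c=9)]
  28. access bat: HIT, count now 8. Cache: [bee(c=1) ant(c=1) berry(c=3) ram(c=6) bat(c=8) mango(c=9)]
  29. access mango: HIT, count now 10. Cache: [bee(c=1) ant(c=1) berry(c=3) ram(c=6) bat(c=8) mango(c=10)]
  30. access mango: HIT, count now 11. Cache: [bee(c=1) ant(c=1) berry(c=3) ram(c=6) bat(c=8) mango(c=11)]
  31. access ram: HIT, count now 7. Cache: [bee(c=1) ant(c=1) berry(c=3) ram(c=7) bat(c=8) mango(c=11)]
  32. access bat: HIT, count now 9. Cache: [bee(c=1) ant(c=1) berry(c=3) ram(c=7) bat(c=9) mango(c=11)]
  33. access mango: HIT, count now 12. Cache: [bee(c=1) ant(c=1) berry(c=3) ram(c=7) bat(c=9) mango(c=12)]
  34. access ram: HIT, count now 8. Cache: [bee(c=1) ant(c=1) berry(c=3) ram(c=8) bat(c=9) mango(c=12)]
  35. access bee: HIT, count now 2. Cache: [ant(c=1) bee(c=2) berry(c=3) ram(c=8) bat(c=9) mango(c=12)]
  36. access berry: HIT, count now 4. Cache: [ant(c=1) bee(c=2) berry(c=4) ram(c=8) bat(c=9) mango(c=12)]
  37. access melon: MISS. Cache: [ant(c=1) melon(c=1) bee(c=2) berry(c=4) ram(c=8) bat(c=9) mango(c=12)]
  38. access ant: HIT, count now 2. Cache: [melon(c=1) bee(c=2) ant(c=2) berry(c=4) ram(c=8) bat(c=9) mango(c=12)]
  39. access pear: MISS. Cache: [melon(c=1) pear(c=1) bee(c=2) ant(c=2) berry(c=4) ram(c=8) bat(c=9) mango(c=12)]
  40. access fox: MISS, evict melon(c=1). Cache: [pear(c=1) fox(c=1) bee(c=2) ant(c=2) berry(c=4) ram(c=8) bat(c=9) mango(c=12)]
Total: 31 hits, 9 misses, 1 evictions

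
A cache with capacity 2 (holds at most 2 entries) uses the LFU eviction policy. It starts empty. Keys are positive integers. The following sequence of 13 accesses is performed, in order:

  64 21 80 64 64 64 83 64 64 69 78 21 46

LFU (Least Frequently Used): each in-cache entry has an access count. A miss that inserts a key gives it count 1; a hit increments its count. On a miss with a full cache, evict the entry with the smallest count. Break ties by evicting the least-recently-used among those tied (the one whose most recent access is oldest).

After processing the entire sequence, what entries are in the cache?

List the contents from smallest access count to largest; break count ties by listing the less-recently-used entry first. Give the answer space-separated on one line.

Answer: 46 64

Derivation:
LFU simulation (capacity=2):
  1. access 64: MISS. Cache: [64(c=1)]
  2. access 21: MISS. Cache: [64(c=1) 21(c=1)]
  3. access 80: MISS, evict 64(c=1). Cache: [21(c=1) 80(c=1)]
  4. access 64: MISS, evict 21(c=1). Cache: [80(c=1) 64(c=1)]
  5. access 64: HIT, count now 2. Cache: [80(c=1) 64(c=2)]
  6. access 64: HIT, count now 3. Cache: [80(c=1) 64(c=3)]
  7. access 83: MISS, evict 80(c=1). Cache: [83(c=1) 64(c=3)]
  8. access 64: HIT, count now 4. Cache: [83(c=1) 64(c=4)]
  9. access 64: HIT, count now 5. Cache: [83(c=1) 64(c=5)]
  10. access 69: MISS, evict 83(c=1). Cache: [69(c=1) 64(c=5)]
  11. access 78: MISS, evict 69(c=1). Cache: [78(c=1) 64(c=5)]
  12. access 21: MISS, evict 78(c=1). Cache: [21(c=1) 64(c=5)]
  13. access 46: MISS, evict 21(c=1). Cache: [46(c=1) 64(c=5)]
Total: 4 hits, 9 misses, 7 evictions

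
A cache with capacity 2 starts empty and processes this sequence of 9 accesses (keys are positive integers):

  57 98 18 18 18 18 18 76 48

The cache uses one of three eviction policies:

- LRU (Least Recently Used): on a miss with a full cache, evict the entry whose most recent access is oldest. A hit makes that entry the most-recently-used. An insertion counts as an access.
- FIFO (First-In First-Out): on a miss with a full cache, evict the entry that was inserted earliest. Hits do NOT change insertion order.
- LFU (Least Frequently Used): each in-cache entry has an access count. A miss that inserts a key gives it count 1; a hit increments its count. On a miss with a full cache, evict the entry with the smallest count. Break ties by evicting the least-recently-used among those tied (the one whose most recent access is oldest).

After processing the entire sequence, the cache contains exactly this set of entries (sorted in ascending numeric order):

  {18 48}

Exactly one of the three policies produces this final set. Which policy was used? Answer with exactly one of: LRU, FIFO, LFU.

Simulating under each policy and comparing final sets:
  LRU: final set = {48 76} -> differs
  FIFO: final set = {48 76} -> differs
  LFU: final set = {18 48} -> MATCHES target
Only LFU produces the target set.

Answer: LFU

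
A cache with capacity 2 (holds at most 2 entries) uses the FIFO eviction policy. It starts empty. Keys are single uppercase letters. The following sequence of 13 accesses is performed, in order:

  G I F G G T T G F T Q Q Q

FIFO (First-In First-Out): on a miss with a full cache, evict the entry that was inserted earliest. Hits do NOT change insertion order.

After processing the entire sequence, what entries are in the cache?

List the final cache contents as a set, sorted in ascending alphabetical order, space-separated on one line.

Answer: F Q

Derivation:
FIFO simulation (capacity=2):
  1. access G: MISS. Cache (old->new): [G]
  2. access I: MISS. Cache (old->new): [G I]
  3. access F: MISS, evict G. Cache (old->new): [I F]
  4. access G: MISS, evict I. Cache (old->new): [F G]
  5. access G: HIT. Cache (old->new): [F G]
  6. access T: MISS, evict F. Cache (old->new): [G T]
  7. access T: HIT. Cache (old->new): [G T]
  8. access G: HIT. Cache (old->new): [G T]
  9. access F: MISS, evict G. Cache (old->new): [T F]
  10. access T: HIT. Cache (old->new): [T F]
  11. access Q: MISS, evict T. Cache (old->new): [F Q]
  12. access Q: HIT. Cache (old->new): [F Q]
  13. access Q: HIT. Cache (old->new): [F Q]
Total: 6 hits, 7 misses, 5 evictions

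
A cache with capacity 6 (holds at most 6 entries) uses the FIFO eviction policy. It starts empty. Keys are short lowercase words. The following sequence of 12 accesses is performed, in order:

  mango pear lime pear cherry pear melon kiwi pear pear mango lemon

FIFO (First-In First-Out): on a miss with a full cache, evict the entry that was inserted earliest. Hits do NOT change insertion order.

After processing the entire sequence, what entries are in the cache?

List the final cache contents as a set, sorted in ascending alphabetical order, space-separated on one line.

Answer: cherry kiwi lemon lime melon pear

Derivation:
FIFO simulation (capacity=6):
  1. access mango: MISS. Cache (old->new): [mango]
  2. access pear: MISS. Cache (old->new): [mango pear]
  3. access lime: MISS. Cache (old->new): [mango pear lime]
  4. access pear: HIT. Cache (old->new): [mango pear lime]
  5. access cherry: MISS. Cache (old->new): [mango pear lime cherry]
  6. access pear: HIT. Cache (old->new): [mango pear lime cherry]
  7. access melon: MISS. Cache (old->new): [mango pear lime cherry melon]
  8. access kiwi: MISS. Cache (old->new): [mango pear lime cherry melon kiwi]
  9. access pear: HIT. Cache (old->new): [mango pear lime cherry melon kiwi]
  10. access pear: HIT. Cache (old->new): [mango pear lime cherry melon kiwi]
  11. access mango: HIT. Cache (old->new): [mango pear lime cherry melon kiwi]
  12. access lemon: MISS, evict mango. Cache (old->new): [pear lime cherry melon kiwi lemon]
Total: 5 hits, 7 misses, 1 evictions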